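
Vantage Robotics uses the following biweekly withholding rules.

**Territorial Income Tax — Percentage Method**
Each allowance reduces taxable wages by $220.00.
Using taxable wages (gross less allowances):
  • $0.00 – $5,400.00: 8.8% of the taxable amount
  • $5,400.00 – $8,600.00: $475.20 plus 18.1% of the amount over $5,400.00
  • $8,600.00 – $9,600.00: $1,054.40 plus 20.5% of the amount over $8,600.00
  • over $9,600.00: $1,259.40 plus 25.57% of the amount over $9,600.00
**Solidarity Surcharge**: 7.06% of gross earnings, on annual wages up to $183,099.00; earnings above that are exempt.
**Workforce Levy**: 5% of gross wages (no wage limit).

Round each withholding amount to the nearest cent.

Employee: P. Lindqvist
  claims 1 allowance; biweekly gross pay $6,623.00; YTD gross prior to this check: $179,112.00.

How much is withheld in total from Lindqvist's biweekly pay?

$1,269.37

Territorial Income Tax: taxable = $6,623.00 − 1×$220.00 = $6,403.00
  $475.20 + 18.1% × ($6,403.00 − $5,400.00) = $475.20 + 18.1% × $1,003.00 = $656.74
Solidarity Surcharge: cap $183,099.00 − YTD $179,112.00 = $3,987.00 subject; 7.06% × $3,987.00 = $281.48
Workforce Levy: 5% × $6,623.00 = $331.15
Total: $656.74 + $281.48 + $331.15 = $1,269.37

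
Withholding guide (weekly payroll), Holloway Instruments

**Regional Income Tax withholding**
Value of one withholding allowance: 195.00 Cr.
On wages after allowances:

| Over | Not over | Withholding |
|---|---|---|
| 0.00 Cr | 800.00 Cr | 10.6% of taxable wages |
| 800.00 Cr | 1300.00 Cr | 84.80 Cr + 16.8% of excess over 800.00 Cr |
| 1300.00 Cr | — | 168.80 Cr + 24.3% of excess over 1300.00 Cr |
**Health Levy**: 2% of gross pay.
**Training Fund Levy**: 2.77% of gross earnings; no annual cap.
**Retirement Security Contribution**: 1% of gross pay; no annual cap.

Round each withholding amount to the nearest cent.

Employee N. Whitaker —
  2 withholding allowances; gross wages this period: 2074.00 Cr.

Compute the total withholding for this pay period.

381.78 Cr

Regional Income Tax: taxable = 2074.00 Cr − 2×195.00 Cr = 1684.00 Cr
  168.80 Cr + 24.3% × (1684.00 Cr − 1300.00 Cr) = 168.80 Cr + 24.3% × 384.00 Cr = 262.11 Cr
Health Levy: 2% × 2074.00 Cr = 41.48 Cr
Training Fund Levy: 2.77% × 2074.00 Cr = 57.45 Cr
Retirement Security Contribution: 1% × 2074.00 Cr = 20.74 Cr
Total: 262.11 Cr + 41.48 Cr + 57.45 Cr + 20.74 Cr = 381.78 Cr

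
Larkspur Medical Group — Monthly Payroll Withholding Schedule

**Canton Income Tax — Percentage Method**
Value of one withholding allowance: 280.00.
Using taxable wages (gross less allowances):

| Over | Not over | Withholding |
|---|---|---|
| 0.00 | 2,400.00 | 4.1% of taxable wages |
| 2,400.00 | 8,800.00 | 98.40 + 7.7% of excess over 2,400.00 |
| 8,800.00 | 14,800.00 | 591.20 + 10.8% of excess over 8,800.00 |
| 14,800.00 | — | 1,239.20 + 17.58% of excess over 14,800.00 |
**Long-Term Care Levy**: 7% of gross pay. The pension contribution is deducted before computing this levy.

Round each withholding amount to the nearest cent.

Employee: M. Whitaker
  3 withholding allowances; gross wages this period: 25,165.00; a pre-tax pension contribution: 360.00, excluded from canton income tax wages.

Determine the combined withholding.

4,586.76

Canton Income Tax: taxable = 25,165.00 − 360.00 − 3×280.00 = 23,965.00
  1,239.20 + 17.58% × (23,965.00 − 14,800.00) = 1,239.20 + 17.58% × 9,165.00 = 2,850.41
Long-Term Care Levy: 7% × 24,805.00 = 1,736.35
Total: 2,850.41 + 1,736.35 = 4,586.76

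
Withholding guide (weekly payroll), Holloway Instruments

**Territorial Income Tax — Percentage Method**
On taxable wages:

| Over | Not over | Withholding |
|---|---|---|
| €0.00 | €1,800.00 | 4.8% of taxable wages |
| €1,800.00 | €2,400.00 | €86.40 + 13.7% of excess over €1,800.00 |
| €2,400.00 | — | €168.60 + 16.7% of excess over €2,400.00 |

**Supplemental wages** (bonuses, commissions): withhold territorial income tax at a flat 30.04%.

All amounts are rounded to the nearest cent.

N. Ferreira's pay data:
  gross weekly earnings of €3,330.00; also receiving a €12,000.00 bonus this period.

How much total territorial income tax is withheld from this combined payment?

Territorial Income Tax: taxable = €3,330.00
  €168.60 + 16.7% × (€3,330.00 − €2,400.00) = €168.60 + 16.7% × €930.00 = €323.91
Supplemental (30.04% flat on bonus): 30.04% × €12,000.00 = €3,604.80
Total territorial income tax: €323.91 + €3,604.80 = €3,928.71

€3,928.71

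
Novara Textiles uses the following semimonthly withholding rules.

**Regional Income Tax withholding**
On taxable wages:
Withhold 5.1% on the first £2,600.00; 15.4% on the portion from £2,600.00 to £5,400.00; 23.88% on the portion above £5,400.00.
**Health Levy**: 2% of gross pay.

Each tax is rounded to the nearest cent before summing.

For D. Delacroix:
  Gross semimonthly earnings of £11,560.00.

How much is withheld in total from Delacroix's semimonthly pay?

Regional Income Tax: taxable = £11,560.00
  £563.80 + 23.88% × (£11,560.00 − £5,400.00) = £563.80 + 23.88% × £6,160.00 = £2,034.81
Health Levy: 2% × £11,560.00 = £231.20
Total: £2,034.81 + £231.20 = £2,266.01

£2,266.01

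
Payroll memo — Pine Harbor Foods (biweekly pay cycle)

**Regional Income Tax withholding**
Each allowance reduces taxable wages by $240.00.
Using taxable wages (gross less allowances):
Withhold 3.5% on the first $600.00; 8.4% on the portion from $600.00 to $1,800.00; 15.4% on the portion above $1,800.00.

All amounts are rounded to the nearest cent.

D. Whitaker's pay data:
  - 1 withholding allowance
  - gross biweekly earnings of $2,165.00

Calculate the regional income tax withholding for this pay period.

Regional Income Tax: taxable = $2,165.00 − 1×$240.00 = $1,925.00
  $121.80 + 15.4% × ($1,925.00 − $1,800.00) = $121.80 + 15.4% × $125.00 = $141.05

$141.05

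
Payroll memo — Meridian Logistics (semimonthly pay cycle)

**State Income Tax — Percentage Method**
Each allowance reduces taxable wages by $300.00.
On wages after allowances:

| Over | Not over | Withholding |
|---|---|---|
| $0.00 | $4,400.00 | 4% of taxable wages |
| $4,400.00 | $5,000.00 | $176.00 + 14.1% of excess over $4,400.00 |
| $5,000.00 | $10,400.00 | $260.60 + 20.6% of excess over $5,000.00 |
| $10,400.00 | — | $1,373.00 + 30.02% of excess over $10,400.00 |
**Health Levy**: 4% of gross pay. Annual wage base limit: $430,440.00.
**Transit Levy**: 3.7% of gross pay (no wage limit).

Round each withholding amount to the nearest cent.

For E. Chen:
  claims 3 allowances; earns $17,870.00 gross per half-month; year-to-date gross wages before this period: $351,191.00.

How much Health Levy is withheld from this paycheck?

Health Levy: 4% × $17,870.00 = $714.80

$714.80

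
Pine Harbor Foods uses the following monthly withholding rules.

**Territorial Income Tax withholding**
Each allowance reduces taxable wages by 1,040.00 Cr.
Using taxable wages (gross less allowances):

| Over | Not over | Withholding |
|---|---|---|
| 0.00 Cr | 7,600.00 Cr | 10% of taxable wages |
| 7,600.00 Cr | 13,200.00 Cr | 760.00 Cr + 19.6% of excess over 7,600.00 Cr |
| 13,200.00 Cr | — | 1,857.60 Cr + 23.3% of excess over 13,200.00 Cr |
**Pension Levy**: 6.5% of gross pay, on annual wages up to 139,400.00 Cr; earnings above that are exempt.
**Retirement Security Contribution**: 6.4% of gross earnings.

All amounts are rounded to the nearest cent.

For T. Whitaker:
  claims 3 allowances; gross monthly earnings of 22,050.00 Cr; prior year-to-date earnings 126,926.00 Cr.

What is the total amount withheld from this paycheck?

5,414.70 Cr

Territorial Income Tax: taxable = 22,050.00 Cr − 3×1,040.00 Cr = 18,930.00 Cr
  1,857.60 Cr + 23.3% × (18,930.00 Cr − 13,200.00 Cr) = 1,857.60 Cr + 23.3% × 5,730.00 Cr = 3,192.69 Cr
Pension Levy: cap 139,400.00 Cr − YTD 126,926.00 Cr = 12,474.00 Cr subject; 6.5% × 12,474.00 Cr = 810.81 Cr
Retirement Security Contribution: 6.4% × 22,050.00 Cr = 1,411.20 Cr
Total: 3,192.69 Cr + 810.81 Cr + 1,411.20 Cr = 5,414.70 Cr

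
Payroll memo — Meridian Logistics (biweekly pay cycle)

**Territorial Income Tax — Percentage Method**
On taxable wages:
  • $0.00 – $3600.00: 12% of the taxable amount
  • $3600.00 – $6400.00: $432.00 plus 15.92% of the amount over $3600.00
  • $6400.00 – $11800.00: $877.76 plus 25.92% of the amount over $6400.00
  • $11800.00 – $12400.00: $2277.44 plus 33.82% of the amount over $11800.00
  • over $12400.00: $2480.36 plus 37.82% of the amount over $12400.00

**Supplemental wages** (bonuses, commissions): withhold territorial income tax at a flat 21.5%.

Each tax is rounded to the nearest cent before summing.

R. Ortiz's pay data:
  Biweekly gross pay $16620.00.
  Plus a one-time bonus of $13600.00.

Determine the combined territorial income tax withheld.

Territorial Income Tax: taxable = $16620.00
  $2480.36 + 37.82% × ($16620.00 − $12400.00) = $2480.36 + 37.82% × $4220.00 = $4076.36
Supplemental (21.5% flat on bonus): 21.5% × $13600.00 = $2924.00
Total territorial income tax: $4076.36 + $2924.00 = $7000.36

$7000.36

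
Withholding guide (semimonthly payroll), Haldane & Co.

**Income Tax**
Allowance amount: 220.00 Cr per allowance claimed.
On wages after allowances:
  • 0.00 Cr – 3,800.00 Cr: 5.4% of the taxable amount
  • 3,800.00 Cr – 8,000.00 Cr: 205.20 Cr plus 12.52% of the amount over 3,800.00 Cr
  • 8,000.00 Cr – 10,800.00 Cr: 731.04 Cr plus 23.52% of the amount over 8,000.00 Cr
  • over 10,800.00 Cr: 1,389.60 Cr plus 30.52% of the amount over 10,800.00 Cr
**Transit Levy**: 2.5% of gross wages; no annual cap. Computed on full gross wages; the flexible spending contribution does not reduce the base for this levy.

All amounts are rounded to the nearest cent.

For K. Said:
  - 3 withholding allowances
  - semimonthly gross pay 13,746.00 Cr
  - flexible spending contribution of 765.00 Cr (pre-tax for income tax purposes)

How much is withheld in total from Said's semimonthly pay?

Income Tax: taxable = 13,746.00 Cr − 765.00 Cr − 3×220.00 Cr = 12,321.00 Cr
  1,389.60 Cr + 30.52% × (12,321.00 Cr − 10,800.00 Cr) = 1,389.60 Cr + 30.52% × 1,521.00 Cr = 1,853.81 Cr
Transit Levy: 2.5% × 13,746.00 Cr = 343.65 Cr
Total: 1,853.81 Cr + 343.65 Cr = 2,197.46 Cr

2,197.46 Cr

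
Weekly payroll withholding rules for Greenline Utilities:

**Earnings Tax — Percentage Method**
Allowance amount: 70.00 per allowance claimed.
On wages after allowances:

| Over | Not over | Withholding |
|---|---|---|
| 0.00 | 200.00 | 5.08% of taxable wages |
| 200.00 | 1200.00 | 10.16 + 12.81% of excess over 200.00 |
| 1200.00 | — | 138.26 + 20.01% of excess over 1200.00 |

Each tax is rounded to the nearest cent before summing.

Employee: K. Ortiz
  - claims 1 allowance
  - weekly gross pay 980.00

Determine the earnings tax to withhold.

101.11

Earnings Tax: taxable = 980.00 − 1×70.00 = 910.00
  10.16 + 12.81% × (910.00 − 200.00) = 10.16 + 12.81% × 710.00 = 101.11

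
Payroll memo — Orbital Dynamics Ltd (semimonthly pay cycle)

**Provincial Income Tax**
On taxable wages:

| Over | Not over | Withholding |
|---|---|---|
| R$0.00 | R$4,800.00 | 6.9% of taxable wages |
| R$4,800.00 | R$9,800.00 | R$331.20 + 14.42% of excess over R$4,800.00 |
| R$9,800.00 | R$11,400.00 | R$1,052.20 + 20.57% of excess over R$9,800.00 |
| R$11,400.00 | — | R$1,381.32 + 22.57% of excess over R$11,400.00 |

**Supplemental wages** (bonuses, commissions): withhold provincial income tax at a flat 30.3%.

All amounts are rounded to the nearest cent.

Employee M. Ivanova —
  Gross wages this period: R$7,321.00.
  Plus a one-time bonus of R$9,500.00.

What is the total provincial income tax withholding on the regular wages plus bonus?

Provincial Income Tax: taxable = R$7,321.00
  R$331.20 + 14.42% × (R$7,321.00 − R$4,800.00) = R$331.20 + 14.42% × R$2,521.00 = R$694.73
Supplemental (30.3% flat on bonus): 30.3% × R$9,500.00 = R$2,878.50
Total provincial income tax: R$694.73 + R$2,878.50 = R$3,573.23

R$3,573.23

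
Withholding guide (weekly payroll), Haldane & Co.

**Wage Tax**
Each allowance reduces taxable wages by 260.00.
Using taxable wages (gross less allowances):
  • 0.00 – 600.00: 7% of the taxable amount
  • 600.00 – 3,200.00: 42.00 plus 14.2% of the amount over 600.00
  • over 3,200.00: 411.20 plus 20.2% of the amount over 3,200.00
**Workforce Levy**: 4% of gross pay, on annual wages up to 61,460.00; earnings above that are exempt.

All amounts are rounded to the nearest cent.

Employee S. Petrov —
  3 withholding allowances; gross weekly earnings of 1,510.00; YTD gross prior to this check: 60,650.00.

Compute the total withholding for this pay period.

92.86

Wage Tax: taxable = 1,510.00 − 3×260.00 = 730.00
  42.00 + 14.2% × (730.00 − 600.00) = 42.00 + 14.2% × 130.00 = 60.46
Workforce Levy: cap 61,460.00 − YTD 60,650.00 = 810.00 subject; 4% × 810.00 = 32.40
Total: 60.46 + 32.40 = 92.86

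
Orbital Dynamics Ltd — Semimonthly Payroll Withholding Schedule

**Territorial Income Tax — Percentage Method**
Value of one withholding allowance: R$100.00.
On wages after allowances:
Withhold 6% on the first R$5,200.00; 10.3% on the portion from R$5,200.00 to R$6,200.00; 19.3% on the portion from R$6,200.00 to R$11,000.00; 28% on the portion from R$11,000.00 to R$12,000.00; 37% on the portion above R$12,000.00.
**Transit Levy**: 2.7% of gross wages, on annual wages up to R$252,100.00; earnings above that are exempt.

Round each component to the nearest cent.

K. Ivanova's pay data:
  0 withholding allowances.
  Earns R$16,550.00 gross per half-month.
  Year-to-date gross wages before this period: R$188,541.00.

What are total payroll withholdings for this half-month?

R$3,751.75

Territorial Income Tax: taxable = R$16,550.00
  R$1,621.40 + 37% × (R$16,550.00 − R$12,000.00) = R$1,621.40 + 37% × R$4,550.00 = R$3,304.90
Transit Levy: 2.7% × R$16,550.00 = R$446.85
Total: R$3,304.90 + R$446.85 = R$3,751.75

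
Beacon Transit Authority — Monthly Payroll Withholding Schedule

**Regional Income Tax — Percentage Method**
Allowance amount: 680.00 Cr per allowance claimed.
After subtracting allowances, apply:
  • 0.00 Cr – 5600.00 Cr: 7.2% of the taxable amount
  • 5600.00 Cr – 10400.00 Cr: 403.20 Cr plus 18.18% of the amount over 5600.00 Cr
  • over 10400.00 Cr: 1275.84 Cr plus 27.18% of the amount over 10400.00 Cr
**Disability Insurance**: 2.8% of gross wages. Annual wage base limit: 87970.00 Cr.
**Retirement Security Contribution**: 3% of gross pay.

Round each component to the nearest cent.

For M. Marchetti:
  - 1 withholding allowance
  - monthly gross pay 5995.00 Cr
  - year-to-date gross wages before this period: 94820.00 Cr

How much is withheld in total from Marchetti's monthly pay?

562.53 Cr

Regional Income Tax: taxable = 5995.00 Cr − 1×680.00 Cr = 5315.00 Cr
  7.2% × 5315.00 Cr = 382.68 Cr
Disability Insurance: YTD 94820.00 Cr ≥ cap 87970.00 Cr → 0.00 Cr
Retirement Security Contribution: 3% × 5995.00 Cr = 179.85 Cr
Total: 382.68 Cr + 0.00 Cr + 179.85 Cr = 562.53 Cr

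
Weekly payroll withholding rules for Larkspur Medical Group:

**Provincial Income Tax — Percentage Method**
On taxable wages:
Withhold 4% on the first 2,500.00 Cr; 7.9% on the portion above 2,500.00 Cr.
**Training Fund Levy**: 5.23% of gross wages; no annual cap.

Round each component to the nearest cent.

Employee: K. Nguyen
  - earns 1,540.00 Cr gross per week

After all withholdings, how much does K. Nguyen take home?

1,397.86 Cr

Provincial Income Tax: taxable = 1,540.00 Cr
  4% × 1,540.00 Cr = 61.60 Cr
Training Fund Levy: 5.23% × 1,540.00 Cr = 80.54 Cr
Total withheld: 61.60 Cr + 80.54 Cr = 142.14 Cr
Net pay: 1,540.00 Cr − 142.14 Cr = 1,397.86 Cr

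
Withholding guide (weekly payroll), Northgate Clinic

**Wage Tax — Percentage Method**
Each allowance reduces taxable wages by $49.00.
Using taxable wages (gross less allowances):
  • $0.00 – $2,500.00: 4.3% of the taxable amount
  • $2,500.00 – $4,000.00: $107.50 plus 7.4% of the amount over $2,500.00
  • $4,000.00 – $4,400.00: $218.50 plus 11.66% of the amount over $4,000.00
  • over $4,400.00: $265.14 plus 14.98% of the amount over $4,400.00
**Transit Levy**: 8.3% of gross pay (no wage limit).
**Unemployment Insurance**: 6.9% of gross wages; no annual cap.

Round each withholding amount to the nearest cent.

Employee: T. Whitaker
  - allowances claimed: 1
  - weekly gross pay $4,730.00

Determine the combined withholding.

Wage Tax: taxable = $4,730.00 − 1×$49.00 = $4,681.00
  $265.14 + 14.98% × ($4,681.00 − $4,400.00) = $265.14 + 14.98% × $281.00 = $307.23
Transit Levy: 8.3% × $4,730.00 = $392.59
Unemployment Insurance: 6.9% × $4,730.00 = $326.37
Total: $307.23 + $392.59 + $326.37 = $1,026.19

$1,026.19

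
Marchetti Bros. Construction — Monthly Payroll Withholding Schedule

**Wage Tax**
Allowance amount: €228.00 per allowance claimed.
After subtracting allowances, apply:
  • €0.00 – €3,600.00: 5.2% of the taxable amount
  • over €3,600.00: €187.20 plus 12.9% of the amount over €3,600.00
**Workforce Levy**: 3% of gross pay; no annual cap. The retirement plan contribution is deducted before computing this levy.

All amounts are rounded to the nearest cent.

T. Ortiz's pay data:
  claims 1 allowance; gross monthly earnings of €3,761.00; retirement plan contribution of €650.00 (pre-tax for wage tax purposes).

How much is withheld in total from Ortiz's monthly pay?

€243.25

Wage Tax: taxable = €3,761.00 − €650.00 − 1×€228.00 = €2,883.00
  5.2% × €2,883.00 = €149.92
Workforce Levy: 3% × €3,111.00 = €93.33
Total: €149.92 + €93.33 = €243.25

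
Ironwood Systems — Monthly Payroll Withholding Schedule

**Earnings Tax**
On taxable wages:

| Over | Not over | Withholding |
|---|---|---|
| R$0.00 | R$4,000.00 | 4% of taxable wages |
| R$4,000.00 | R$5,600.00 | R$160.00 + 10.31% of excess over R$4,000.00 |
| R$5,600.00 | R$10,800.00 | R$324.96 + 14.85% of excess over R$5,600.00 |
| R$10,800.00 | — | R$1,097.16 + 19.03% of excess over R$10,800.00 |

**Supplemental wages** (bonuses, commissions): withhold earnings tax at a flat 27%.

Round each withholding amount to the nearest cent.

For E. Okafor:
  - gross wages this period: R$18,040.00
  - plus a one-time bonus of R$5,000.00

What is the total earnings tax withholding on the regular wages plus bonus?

R$3,824.93

Earnings Tax: taxable = R$18,040.00
  R$1,097.16 + 19.03% × (R$18,040.00 − R$10,800.00) = R$1,097.16 + 19.03% × R$7,240.00 = R$2,474.93
Supplemental (27% flat on bonus): 27% × R$5,000.00 = R$1,350.00
Total earnings tax: R$2,474.93 + R$1,350.00 = R$3,824.93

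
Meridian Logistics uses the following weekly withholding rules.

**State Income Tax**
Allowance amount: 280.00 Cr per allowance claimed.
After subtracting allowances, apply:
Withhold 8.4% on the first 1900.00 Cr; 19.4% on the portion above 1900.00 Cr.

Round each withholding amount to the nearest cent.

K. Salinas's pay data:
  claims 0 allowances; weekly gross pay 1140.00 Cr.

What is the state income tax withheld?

95.76 Cr

State Income Tax: taxable = 1140.00 Cr
  8.4% × 1140.00 Cr = 95.76 Cr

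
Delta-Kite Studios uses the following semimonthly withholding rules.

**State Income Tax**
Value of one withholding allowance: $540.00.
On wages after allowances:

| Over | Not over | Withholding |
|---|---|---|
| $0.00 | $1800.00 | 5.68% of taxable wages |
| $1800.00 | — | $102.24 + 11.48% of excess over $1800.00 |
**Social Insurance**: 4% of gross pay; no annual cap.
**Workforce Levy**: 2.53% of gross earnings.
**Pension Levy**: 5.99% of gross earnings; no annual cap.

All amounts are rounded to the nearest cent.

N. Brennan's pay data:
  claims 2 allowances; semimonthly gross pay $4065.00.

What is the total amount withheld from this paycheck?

$747.21

State Income Tax: taxable = $4065.00 − 2×$540.00 = $2985.00
  $102.24 + 11.48% × ($2985.00 − $1800.00) = $102.24 + 11.48% × $1185.00 = $238.28
Social Insurance: 4% × $4065.00 = $162.60
Workforce Levy: 2.53% × $4065.00 = $102.84
Pension Levy: 5.99% × $4065.00 = $243.49
Total: $238.28 + $162.60 + $102.84 + $243.49 = $747.21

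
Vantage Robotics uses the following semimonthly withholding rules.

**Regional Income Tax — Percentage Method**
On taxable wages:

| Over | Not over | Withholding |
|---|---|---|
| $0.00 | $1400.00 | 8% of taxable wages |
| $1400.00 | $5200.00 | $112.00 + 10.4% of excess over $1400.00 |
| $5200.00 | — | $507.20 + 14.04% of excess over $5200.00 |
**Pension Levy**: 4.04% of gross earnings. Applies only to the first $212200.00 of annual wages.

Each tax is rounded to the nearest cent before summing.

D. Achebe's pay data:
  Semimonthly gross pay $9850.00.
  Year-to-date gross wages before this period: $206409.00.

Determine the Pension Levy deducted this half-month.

Pension Levy: cap $212200.00 − YTD $206409.00 = $5791.00 subject; 4.04% × $5791.00 = $233.96

$233.96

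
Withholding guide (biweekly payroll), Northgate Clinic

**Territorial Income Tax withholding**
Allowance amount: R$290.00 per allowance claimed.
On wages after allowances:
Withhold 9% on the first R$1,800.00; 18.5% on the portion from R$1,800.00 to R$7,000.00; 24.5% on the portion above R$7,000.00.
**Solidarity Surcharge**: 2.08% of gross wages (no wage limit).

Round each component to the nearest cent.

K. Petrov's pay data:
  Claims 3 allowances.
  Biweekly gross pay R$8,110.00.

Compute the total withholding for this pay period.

R$1,351.49

Territorial Income Tax: taxable = R$8,110.00 − 3×R$290.00 = R$7,240.00
  R$1,124.00 + 24.5% × (R$7,240.00 − R$7,000.00) = R$1,124.00 + 24.5% × R$240.00 = R$1,182.80
Solidarity Surcharge: 2.08% × R$8,110.00 = R$168.69
Total: R$1,182.80 + R$168.69 = R$1,351.49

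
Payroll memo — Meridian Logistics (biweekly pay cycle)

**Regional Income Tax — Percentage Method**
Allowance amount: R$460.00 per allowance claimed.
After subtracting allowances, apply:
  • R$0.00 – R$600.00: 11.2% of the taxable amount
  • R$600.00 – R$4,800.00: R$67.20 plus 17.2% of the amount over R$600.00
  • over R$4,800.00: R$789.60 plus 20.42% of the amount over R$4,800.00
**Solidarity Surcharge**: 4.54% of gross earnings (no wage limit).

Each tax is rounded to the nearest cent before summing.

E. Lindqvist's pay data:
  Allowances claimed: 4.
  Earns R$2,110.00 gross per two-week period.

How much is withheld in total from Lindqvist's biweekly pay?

R$126.03

Regional Income Tax: taxable = R$2,110.00 − 4×R$460.00 = R$270.00
  11.2% × R$270.00 = R$30.24
Solidarity Surcharge: 4.54% × R$2,110.00 = R$95.79
Total: R$30.24 + R$95.79 = R$126.03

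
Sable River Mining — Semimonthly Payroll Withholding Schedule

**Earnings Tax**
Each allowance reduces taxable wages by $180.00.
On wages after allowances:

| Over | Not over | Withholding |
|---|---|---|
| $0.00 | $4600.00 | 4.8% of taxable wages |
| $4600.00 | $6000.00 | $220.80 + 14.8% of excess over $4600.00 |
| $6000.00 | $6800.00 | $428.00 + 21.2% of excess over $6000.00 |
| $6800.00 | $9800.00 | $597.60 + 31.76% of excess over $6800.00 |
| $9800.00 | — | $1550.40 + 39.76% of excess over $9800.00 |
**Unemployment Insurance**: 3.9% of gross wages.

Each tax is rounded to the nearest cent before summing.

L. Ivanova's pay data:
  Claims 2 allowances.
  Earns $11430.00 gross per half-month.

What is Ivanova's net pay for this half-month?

Earnings Tax: taxable = $11430.00 − 2×$180.00 = $11070.00
  $1550.40 + 39.76% × ($11070.00 − $9800.00) = $1550.40 + 39.76% × $1270.00 = $2055.35
Unemployment Insurance: 3.9% × $11430.00 = $445.77
Total withheld: $2055.35 + $445.77 = $2501.12
Net pay: $11430.00 − $2501.12 = $8928.88

$8928.88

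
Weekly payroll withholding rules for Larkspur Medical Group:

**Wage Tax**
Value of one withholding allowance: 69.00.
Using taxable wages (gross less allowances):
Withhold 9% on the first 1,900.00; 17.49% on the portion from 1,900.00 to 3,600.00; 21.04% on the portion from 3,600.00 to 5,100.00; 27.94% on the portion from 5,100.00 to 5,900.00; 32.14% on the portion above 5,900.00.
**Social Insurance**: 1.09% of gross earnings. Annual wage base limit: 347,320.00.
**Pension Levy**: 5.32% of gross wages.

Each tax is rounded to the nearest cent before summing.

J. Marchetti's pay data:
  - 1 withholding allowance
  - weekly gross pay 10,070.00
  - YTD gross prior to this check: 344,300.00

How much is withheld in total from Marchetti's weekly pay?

2,894.15

Wage Tax: taxable = 10,070.00 − 1×69.00 = 10,001.00
  1,007.45 + 32.14% × (10,001.00 − 5,900.00) = 1,007.45 + 32.14% × 4,101.00 = 2,325.51
Social Insurance: cap 347,320.00 − YTD 344,300.00 = 3,020.00 subject; 1.09% × 3,020.00 = 32.92
Pension Levy: 5.32% × 10,070.00 = 535.72
Total: 2,325.51 + 32.92 + 535.72 = 2,894.15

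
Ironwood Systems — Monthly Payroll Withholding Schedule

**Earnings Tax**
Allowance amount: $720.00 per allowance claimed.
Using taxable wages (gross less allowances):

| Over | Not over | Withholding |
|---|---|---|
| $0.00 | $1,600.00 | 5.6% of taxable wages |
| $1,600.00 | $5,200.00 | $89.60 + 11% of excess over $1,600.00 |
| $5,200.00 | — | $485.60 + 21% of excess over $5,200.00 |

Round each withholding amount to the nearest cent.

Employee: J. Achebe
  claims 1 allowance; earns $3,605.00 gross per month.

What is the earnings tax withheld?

$230.95

Earnings Tax: taxable = $3,605.00 − 1×$720.00 = $2,885.00
  $89.60 + 11% × ($2,885.00 − $1,600.00) = $89.60 + 11% × $1,285.00 = $230.95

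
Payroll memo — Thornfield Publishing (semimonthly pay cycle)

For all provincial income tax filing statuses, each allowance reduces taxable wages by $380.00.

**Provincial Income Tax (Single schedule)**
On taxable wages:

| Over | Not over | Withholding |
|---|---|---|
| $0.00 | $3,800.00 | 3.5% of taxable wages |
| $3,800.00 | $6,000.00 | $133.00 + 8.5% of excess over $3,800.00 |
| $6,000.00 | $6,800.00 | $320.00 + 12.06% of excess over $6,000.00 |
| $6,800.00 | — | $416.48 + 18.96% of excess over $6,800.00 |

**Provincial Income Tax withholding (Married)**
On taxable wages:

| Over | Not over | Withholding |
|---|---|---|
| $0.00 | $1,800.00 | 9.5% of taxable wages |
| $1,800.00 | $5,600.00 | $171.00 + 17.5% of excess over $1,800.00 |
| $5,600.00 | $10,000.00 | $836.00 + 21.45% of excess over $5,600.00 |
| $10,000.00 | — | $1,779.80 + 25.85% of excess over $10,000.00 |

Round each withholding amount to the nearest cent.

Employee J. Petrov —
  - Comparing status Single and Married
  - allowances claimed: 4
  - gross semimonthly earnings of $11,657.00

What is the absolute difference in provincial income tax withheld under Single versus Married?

$766.03

Provincial Income Tax (Single): taxable = $11,657.00 − 4×$380.00 = $10,137.00
  $416.48 + 18.96% × ($10,137.00 − $6,800.00) = $416.48 + 18.96% × $3,337.00 = $1,049.18
Provincial Income Tax (Married): taxable = $11,657.00 − 4×$380.00 = $10,137.00
  $1,779.80 + 25.85% × ($10,137.00 − $10,000.00) = $1,779.80 + 25.85% × $137.00 = $1,815.21
Difference: |$1,049.18 − $1,815.21| = $766.03 (higher under Married)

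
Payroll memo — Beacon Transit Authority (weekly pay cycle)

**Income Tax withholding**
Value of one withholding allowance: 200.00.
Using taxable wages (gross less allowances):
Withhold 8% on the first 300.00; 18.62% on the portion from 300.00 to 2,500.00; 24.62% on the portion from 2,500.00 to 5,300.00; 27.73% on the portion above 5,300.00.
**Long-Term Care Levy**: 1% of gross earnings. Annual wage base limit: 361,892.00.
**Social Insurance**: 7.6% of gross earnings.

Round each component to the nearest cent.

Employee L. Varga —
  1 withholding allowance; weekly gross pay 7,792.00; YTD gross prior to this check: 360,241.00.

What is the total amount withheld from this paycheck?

Income Tax: taxable = 7,792.00 − 1×200.00 = 7,592.00
  1,123.00 + 27.73% × (7,592.00 − 5,300.00) = 1,123.00 + 27.73% × 2,292.00 = 1,758.57
Long-Term Care Levy: cap 361,892.00 − YTD 360,241.00 = 1,651.00 subject; 1% × 1,651.00 = 16.51
Social Insurance: 7.6% × 7,792.00 = 592.19
Total: 1,758.57 + 16.51 + 592.19 = 2,367.27

2,367.27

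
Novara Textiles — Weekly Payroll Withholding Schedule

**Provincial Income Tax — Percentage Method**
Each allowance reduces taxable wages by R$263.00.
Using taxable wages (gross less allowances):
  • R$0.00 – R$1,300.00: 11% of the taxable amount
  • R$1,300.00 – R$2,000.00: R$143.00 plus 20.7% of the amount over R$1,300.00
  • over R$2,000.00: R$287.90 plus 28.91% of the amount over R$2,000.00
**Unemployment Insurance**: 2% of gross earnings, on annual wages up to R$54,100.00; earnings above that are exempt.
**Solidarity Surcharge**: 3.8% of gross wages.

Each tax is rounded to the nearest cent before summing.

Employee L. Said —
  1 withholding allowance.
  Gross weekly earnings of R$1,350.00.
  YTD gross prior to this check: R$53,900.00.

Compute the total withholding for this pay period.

R$174.87

Provincial Income Tax: taxable = R$1,350.00 − 1×R$263.00 = R$1,087.00
  11% × R$1,087.00 = R$119.57
Unemployment Insurance: cap R$54,100.00 − YTD R$53,900.00 = R$200.00 subject; 2% × R$200.00 = R$4.00
Solidarity Surcharge: 3.8% × R$1,350.00 = R$51.30
Total: R$119.57 + R$4.00 + R$51.30 = R$174.87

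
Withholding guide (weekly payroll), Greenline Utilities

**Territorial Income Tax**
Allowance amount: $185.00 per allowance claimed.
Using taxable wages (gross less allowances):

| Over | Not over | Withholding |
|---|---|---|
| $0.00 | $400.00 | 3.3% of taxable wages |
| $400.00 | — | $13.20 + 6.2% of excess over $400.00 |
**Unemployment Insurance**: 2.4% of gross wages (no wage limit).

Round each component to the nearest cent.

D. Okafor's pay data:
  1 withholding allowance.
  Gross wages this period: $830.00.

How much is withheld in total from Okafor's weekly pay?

Territorial Income Tax: taxable = $830.00 − 1×$185.00 = $645.00
  $13.20 + 6.2% × ($645.00 − $400.00) = $13.20 + 6.2% × $245.00 = $28.39
Unemployment Insurance: 2.4% × $830.00 = $19.92
Total: $28.39 + $19.92 = $48.31

$48.31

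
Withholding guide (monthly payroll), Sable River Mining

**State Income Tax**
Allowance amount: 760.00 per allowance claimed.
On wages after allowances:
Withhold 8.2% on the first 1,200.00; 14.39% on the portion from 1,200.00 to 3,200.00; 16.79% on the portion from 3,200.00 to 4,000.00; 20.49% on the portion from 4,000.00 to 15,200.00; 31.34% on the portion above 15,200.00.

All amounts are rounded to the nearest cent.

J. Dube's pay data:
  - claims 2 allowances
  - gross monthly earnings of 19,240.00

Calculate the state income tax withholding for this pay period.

3,605.17

State Income Tax: taxable = 19,240.00 − 2×760.00 = 17,720.00
  2,815.40 + 31.34% × (17,720.00 − 15,200.00) = 2,815.40 + 31.34% × 2,520.00 = 3,605.17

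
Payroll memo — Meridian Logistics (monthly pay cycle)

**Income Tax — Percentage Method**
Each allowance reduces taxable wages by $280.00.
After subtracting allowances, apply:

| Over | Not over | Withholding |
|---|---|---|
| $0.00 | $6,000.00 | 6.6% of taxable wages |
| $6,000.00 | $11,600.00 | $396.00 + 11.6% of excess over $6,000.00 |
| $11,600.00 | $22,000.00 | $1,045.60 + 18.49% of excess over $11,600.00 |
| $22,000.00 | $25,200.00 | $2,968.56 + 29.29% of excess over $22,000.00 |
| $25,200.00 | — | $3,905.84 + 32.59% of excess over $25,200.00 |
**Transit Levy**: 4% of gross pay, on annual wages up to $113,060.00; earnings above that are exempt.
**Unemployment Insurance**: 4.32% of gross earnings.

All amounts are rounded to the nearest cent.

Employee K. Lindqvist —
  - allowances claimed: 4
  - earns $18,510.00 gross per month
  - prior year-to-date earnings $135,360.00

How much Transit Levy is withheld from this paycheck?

Transit Levy: YTD $135,360.00 ≥ cap $113,060.00 → $0.00

$0.00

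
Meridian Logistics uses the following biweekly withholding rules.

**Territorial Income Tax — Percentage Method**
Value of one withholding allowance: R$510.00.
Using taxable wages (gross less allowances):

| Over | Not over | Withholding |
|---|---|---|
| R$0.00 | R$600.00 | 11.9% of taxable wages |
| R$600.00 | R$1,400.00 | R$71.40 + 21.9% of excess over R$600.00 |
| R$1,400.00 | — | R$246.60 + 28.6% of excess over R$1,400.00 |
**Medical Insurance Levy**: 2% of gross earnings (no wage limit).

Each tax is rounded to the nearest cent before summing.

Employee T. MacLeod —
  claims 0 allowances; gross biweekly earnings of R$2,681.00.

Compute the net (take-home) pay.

R$2,014.41

Territorial Income Tax: taxable = R$2,681.00
  R$246.60 + 28.6% × (R$2,681.00 − R$1,400.00) = R$246.60 + 28.6% × R$1,281.00 = R$612.97
Medical Insurance Levy: 2% × R$2,681.00 = R$53.62
Total withheld: R$612.97 + R$53.62 = R$666.59
Net pay: R$2,681.00 − R$666.59 = R$2,014.41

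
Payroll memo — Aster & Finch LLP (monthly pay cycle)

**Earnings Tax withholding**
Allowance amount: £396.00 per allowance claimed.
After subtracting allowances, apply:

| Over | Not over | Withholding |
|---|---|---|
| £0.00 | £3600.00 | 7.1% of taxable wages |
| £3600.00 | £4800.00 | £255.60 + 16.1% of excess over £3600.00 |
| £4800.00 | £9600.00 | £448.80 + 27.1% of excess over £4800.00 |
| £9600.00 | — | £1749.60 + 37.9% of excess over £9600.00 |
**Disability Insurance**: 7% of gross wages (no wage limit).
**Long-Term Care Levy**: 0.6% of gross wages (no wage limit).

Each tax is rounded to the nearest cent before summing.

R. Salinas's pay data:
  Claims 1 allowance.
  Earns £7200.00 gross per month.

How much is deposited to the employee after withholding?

Earnings Tax: taxable = £7200.00 − 1×£396.00 = £6804.00
  £448.80 + 27.1% × (£6804.00 − £4800.00) = £448.80 + 27.1% × £2004.00 = £991.88
Disability Insurance: 7% × £7200.00 = £504.00
Long-Term Care Levy: 0.6% × £7200.00 = £43.20
Total withheld: £991.88 + £504.00 + £43.20 = £1539.08
Net pay: £7200.00 − £1539.08 = £5660.92

£5660.92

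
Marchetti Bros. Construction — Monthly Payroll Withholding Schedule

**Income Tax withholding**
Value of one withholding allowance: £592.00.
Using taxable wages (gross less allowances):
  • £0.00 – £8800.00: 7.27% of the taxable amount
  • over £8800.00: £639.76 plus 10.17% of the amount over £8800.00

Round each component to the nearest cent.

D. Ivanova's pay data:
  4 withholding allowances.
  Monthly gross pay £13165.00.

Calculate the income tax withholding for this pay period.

£842.85

Income Tax: taxable = £13165.00 − 4×£592.00 = £10797.00
  £639.76 + 10.17% × (£10797.00 − £8800.00) = £639.76 + 10.17% × £1997.00 = £842.85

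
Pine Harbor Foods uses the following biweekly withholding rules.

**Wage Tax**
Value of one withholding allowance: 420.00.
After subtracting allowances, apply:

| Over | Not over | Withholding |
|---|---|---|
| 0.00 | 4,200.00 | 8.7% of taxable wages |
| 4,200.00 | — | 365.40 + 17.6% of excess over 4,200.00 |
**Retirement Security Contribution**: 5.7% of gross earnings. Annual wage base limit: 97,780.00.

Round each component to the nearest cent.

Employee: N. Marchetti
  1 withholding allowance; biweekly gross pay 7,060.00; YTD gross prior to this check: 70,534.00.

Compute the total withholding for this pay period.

1,197.26

Wage Tax: taxable = 7,060.00 − 1×420.00 = 6,640.00
  365.40 + 17.6% × (6,640.00 − 4,200.00) = 365.40 + 17.6% × 2,440.00 = 794.84
Retirement Security Contribution: 5.7% × 7,060.00 = 402.42
Total: 794.84 + 402.42 = 1,197.26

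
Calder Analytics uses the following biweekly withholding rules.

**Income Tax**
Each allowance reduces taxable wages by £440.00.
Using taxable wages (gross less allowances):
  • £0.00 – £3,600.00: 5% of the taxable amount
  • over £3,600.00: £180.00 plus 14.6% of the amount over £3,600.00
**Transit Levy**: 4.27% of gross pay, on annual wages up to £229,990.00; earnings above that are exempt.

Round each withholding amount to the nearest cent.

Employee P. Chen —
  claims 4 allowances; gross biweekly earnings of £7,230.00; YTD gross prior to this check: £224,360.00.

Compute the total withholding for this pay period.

Income Tax: taxable = £7,230.00 − 4×£440.00 = £5,470.00
  £180.00 + 14.6% × (£5,470.00 − £3,600.00) = £180.00 + 14.6% × £1,870.00 = £453.02
Transit Levy: cap £229,990.00 − YTD £224,360.00 = £5,630.00 subject; 4.27% × £5,630.00 = £240.40
Total: £453.02 + £240.40 = £693.42

£693.42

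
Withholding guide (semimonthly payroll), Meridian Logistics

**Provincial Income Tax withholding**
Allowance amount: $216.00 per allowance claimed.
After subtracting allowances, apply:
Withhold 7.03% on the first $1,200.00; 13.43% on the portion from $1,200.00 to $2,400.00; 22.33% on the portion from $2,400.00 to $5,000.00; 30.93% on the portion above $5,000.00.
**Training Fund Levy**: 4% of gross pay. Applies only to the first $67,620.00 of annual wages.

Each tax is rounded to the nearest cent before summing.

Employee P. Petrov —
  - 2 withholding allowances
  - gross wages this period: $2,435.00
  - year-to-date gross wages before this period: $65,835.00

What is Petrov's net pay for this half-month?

$2,171.40

Provincial Income Tax: taxable = $2,435.00 − 2×$216.00 = $2,003.00
  $84.36 + 13.43% × ($2,003.00 − $1,200.00) = $84.36 + 13.43% × $803.00 = $192.20
Training Fund Levy: cap $67,620.00 − YTD $65,835.00 = $1,785.00 subject; 4% × $1,785.00 = $71.40
Total withheld: $192.20 + $71.40 = $263.60
Net pay: $2,435.00 − $263.60 = $2,171.40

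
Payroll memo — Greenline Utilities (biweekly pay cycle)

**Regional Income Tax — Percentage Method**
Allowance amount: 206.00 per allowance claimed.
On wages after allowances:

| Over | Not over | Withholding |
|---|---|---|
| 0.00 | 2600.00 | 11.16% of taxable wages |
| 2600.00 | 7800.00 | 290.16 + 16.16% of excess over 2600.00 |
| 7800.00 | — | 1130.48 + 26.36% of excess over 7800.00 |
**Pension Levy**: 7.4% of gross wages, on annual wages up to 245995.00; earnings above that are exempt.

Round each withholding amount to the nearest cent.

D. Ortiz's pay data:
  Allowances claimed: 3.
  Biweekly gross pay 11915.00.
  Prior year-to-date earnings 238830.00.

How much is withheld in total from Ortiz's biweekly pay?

2582.50

Regional Income Tax: taxable = 11915.00 − 3×206.00 = 11297.00
  1130.48 + 26.36% × (11297.00 − 7800.00) = 1130.48 + 26.36% × 3497.00 = 2052.29
Pension Levy: cap 245995.00 − YTD 238830.00 = 7165.00 subject; 7.4% × 7165.00 = 530.21
Total: 2052.29 + 530.21 = 2582.50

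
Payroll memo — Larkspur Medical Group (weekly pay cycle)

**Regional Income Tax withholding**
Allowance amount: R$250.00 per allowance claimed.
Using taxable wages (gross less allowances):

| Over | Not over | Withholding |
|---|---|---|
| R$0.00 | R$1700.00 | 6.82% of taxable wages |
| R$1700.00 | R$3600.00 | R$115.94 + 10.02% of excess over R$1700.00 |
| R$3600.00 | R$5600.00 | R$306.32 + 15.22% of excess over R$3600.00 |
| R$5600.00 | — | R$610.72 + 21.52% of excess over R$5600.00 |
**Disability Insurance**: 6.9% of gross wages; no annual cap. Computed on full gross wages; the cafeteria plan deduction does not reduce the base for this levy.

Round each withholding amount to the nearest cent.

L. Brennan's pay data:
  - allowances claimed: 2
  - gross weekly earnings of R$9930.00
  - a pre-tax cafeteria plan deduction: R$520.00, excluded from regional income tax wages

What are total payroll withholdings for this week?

R$2008.20

Regional Income Tax: taxable = R$9930.00 − R$520.00 − 2×R$250.00 = R$8910.00
  R$610.72 + 21.52% × (R$8910.00 − R$5600.00) = R$610.72 + 21.52% × R$3310.00 = R$1323.03
Disability Insurance: 6.9% × R$9930.00 = R$685.17
Total: R$1323.03 + R$685.17 = R$2008.20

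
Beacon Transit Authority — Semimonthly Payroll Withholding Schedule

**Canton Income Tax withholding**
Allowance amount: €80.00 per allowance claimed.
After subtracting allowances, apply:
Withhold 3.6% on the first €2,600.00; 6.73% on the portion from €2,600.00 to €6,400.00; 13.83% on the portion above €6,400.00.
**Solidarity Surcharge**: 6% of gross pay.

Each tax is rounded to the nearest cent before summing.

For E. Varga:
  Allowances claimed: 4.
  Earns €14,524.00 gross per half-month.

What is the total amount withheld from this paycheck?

Canton Income Tax: taxable = €14,524.00 − 4×€80.00 = €14,204.00
  €349.34 + 13.83% × (€14,204.00 − €6,400.00) = €349.34 + 13.83% × €7,804.00 = €1,428.63
Solidarity Surcharge: 6% × €14,524.00 = €871.44
Total: €1,428.63 + €871.44 = €2,300.07

€2,300.07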